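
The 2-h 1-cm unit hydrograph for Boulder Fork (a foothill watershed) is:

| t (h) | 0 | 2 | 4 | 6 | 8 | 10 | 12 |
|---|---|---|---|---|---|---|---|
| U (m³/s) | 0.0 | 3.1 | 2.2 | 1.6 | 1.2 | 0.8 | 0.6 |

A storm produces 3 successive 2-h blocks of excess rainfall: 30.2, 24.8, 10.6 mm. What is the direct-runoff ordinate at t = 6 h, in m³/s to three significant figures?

Q ≈ 13.6 m³/s

By discrete convolution, Q_j = Σ (P_i / 10 mm) · U_{j−i}.
At t = 6 h (j=3): Q = (30.2/10)·1.6 + (24.8/10)·2.2 + (10.6/10)·3.1 = 13.6 m³/s.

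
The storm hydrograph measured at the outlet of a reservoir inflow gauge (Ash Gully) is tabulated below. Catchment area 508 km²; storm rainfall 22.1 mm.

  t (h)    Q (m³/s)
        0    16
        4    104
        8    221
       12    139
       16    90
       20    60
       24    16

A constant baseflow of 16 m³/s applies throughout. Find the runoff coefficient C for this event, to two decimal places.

C ≈ 0.68

ΣQ_DR = 534.0 m³/s; V = ΣQ_DR·Δt = 7.690 × 10^6 m³.
Runoff depth d = V / A = 15.14 mm.
C = d / P = 15.14 / 22.1 = 0.68.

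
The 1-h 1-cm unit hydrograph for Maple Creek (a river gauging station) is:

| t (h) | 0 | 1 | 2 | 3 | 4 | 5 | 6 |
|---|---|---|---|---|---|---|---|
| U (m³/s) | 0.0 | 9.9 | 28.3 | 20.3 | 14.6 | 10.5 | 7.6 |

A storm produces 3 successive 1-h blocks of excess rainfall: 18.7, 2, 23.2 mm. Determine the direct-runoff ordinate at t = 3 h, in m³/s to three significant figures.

By discrete convolution, Q_j = Σ (P_i / 10 mm) · U_{j−i}.
At t = 3 h (j=3): Q = (18.7/10)·20.3 + (2/10)·28.3 + (23.2/10)·9.9 = 66.6 m³/s.

Q ≈ 66.6 m³/s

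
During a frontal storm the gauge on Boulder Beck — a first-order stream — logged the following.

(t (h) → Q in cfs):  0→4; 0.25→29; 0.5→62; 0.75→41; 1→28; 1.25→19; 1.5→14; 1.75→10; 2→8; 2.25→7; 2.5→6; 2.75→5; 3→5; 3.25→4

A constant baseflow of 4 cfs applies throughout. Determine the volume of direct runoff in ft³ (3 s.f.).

Direct-runoff ordinates (Q − Q_b): 0.0, 25.0, 58.0, 37.0, 24.0, 15.0, 10.0, 6.0, 4.0, 3.0, 2.0, 1.0, 1.0, 0.0 cfs.
ΣQ_DR = 186.0 cfs.
With Δt = 0.25 h = 900 s, V = ΣQ_DR · Δt = 186.0 × 900 = 1.67 × 10^5 ft³.

V ≈ 1.67 × 10^5 ft³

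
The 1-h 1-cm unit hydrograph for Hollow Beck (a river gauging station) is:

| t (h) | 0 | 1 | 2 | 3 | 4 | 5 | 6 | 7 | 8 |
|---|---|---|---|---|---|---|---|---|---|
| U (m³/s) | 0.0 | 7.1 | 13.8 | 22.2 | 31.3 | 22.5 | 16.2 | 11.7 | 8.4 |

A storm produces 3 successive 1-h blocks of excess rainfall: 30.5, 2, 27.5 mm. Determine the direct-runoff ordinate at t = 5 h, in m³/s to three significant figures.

Q ≈ 136 m³/s

By discrete convolution, Q_j = Σ (P_i / 10 mm) · U_{j−i}.
At t = 5 h (j=5): Q = (30.5/10)·22.5 + (2/10)·31.3 + (27.5/10)·22.2 = 136 m³/s.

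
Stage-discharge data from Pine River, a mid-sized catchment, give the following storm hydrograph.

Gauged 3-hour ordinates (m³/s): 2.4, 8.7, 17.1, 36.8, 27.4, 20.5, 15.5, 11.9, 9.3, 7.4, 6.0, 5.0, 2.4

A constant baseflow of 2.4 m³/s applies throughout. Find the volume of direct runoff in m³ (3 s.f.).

V ≈ 1.50 × 10^6 m³

Direct-runoff ordinates (Q − Q_b): 0.0, 6.3, 14.7, 34.4, 25.0, 18.1, 13.1, 9.5, 6.9, 5.0, 3.6, 2.6, 0.0 m³/s.
ΣQ_DR = 139.2 m³/s.
With Δt = 3 h = 10800 s, V = ΣQ_DR · Δt = 139.2 × 10800 = 1.50 × 10^6 m³.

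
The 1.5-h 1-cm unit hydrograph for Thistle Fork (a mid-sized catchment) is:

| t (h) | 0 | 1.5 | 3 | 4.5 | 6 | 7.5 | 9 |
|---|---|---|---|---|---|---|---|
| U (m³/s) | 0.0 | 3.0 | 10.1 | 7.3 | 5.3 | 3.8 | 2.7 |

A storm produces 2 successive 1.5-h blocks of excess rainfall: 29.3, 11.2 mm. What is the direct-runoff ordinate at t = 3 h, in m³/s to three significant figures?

Q ≈ 33.0 m³/s

By discrete convolution, Q_j = Σ (P_i / 10 mm) · U_{j−i}.
At t = 3 h (j=2): Q = (29.3/10)·10.1 + (11.2/10)·3.0 = 33.0 m³/s.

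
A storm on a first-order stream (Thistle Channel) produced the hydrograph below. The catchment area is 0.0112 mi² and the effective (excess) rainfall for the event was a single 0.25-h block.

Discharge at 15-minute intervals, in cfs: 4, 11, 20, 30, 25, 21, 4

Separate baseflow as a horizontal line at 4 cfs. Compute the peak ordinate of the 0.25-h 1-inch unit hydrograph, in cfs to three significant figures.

U_p ≈ 8.64 cfs

Direct runoff: 0.0, 7.0, 16.0, 26.0, 21.0, 17.0, 0.0 cfs; ΣQ_DR = 87.00 cfs, peak = 26.0 cfs.
Runoff depth d = ΣQ_DR·Δt / A = 87.00 × 900 / (0.0112 mi²) = 3.009 in.
The 1-inch UH is the DRH scaled by (1 in)/d, so U_p = 26.0 × 1/3.009 = 8.64 cfs.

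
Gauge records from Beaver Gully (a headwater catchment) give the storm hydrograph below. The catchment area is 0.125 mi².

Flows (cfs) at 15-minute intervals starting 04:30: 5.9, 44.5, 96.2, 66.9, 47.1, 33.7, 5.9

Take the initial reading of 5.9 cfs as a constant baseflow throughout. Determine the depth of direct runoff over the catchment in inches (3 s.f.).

Direct runoff: 0.0, 38.6, 90.3, 61.0, 41.2, 27.8, 0.0 cfs; ΣQ_DR = 258.9 cfs.
V = ΣQ_DR · Δt = 258.9 × 900 s = 2.330 × 10^5 ft³.
Over A = 0.125 mi², depth = V / A = 0.802 in.

d ≈ 0.802 in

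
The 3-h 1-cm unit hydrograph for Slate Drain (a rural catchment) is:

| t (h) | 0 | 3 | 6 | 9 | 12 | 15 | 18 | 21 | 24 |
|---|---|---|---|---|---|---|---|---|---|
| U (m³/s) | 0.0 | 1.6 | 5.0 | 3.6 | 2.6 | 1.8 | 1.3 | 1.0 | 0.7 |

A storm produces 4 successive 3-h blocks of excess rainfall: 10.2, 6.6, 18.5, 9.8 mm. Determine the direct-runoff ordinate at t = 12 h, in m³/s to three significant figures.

Q ≈ 15.8 m³/s

By discrete convolution, Q_j = Σ (P_i / 10 mm) · U_{j−i}.
At t = 12 h (j=4): Q = (10.2/10)·2.6 + (6.6/10)·3.6 + (18.5/10)·5.0 + (9.8/10)·1.6 = 15.8 m³/s.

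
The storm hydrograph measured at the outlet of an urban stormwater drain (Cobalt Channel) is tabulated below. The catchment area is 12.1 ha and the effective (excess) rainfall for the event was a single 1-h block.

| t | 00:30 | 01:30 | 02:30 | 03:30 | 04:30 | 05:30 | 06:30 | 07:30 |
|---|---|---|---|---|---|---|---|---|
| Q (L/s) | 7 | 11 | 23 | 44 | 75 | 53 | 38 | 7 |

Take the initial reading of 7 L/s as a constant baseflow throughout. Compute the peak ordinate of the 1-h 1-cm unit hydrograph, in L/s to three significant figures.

Direct runoff: 0.0, 4.0, 16.0, 37.0, 68.0, 46.0, 31.0, 0.0 L/s; ΣQ_DR = 202.0 L/s, peak = 68.0 L/s.
Runoff depth d = ΣQ_DR·Δt / A = 202.0 × 3600 / (12.1 ha) = 6.010 mm.
The 1-cm UH is the DRH scaled by (10 mm)/d, so U_p = 68.0 × 10/6.010 = 113 L/s.

U_p ≈ 113 L/s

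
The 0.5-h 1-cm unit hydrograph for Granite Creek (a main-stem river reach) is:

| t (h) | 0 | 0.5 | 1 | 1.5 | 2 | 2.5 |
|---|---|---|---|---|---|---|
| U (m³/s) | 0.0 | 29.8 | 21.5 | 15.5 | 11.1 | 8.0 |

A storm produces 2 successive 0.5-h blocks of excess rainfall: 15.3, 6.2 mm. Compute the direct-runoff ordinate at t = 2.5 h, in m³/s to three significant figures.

By discrete convolution, Q_j = Σ (P_i / 10 mm) · U_{j−i}.
At t = 2.5 h (j=5): Q = (15.3/10)·8.0 + (6.2/10)·11.1 = 19.1 m³/s.

Q ≈ 19.1 m³/s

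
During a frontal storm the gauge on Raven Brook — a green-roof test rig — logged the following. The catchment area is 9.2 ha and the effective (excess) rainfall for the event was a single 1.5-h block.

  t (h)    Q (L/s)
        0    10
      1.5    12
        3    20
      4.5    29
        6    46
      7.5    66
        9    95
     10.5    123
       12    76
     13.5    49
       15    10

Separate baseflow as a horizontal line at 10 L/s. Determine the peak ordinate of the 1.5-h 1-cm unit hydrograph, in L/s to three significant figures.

U_p ≈ 45.2 L/s

Direct runoff: 0.0, 2.0, 10.0, 19.0, 36.0, 56.0, 85.0, 113.0, 66.0, 39.0, 0.0 L/s; ΣQ_DR = 426.0 L/s, peak = 113.0 L/s.
Runoff depth d = ΣQ_DR·Δt / A = 426.0 × 5400 / (9.2 ha) = 25.00 mm.
The 1-cm UH is the DRH scaled by (10 mm)/d, so U_p = 113.0 × 10/25.00 = 45.2 L/s.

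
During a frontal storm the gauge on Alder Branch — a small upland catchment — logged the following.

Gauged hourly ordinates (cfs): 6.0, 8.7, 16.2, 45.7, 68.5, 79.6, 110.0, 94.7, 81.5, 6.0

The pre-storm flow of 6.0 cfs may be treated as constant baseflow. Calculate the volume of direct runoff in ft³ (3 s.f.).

Direct-runoff ordinates (Q − Q_b): 0.0, 2.7, 10.2, 39.7, 62.5, 73.6, 104.0, 88.7, 75.5, 0.0 cfs.
ΣQ_DR = 456.9 cfs.
With Δt = 1 h = 3600 s, V = ΣQ_DR · Δt = 456.9 × 3600 = 1.64 × 10^6 ft³.

V ≈ 1.64 × 10^6 ft³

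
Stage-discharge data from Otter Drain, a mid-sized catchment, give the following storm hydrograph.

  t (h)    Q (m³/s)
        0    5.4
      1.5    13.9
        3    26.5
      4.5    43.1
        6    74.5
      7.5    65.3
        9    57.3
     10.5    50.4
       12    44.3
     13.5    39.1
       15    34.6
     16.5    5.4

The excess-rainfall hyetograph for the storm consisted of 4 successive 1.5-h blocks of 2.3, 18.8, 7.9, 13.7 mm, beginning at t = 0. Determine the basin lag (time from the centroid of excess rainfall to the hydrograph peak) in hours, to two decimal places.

Centroid of excess rainfall: t_c = Σ P_i·t̄_i / ΣP_i = 3.4093 h (block centres at 0.75, 2.25, 3.75, 5.25 h).
Hydrograph peak occurs at t = 6 h, so basin lag t_L = 6 − 3.4093 = 2.59 h.

t_L ≈ 2.59 h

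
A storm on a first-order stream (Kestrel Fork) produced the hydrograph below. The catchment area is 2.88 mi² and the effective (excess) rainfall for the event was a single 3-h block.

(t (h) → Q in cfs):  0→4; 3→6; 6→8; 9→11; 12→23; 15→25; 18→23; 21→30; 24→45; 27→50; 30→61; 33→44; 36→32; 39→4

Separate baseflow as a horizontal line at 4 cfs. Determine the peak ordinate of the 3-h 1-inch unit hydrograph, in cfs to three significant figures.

U_p ≈ 114 cfs

Direct runoff: 0.0, 2.0, 4.0, 7.0, 19.0, 21.0, 19.0, 26.0, 41.0, 46.0, 57.0, 40.0, 28.0, 0.0 cfs; ΣQ_DR = 310.0 cfs, peak = 57.0 cfs.
Runoff depth d = ΣQ_DR·Δt / A = 310.0 × 10800 / (2.88 mi²) = 0.5004 in.
The 1-inch UH is the DRH scaled by (1 in)/d, so U_p = 57.0 × 1/0.5004 = 114 cfs.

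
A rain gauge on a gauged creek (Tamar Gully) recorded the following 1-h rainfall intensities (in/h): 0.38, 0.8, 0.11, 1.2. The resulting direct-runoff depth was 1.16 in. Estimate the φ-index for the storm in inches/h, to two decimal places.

φ ≈ 0.42 in/h

Only the 2 blocks with intensity above φ contribute runoff: 0.8, 1.2 in/h.
Σ(I−φ)·Δt = d  ⇒  (0.8+1.2 − 2φ)·1 = 1.16
φ = (2.000 − 1.16/1) / 2 = 0.42 in/h.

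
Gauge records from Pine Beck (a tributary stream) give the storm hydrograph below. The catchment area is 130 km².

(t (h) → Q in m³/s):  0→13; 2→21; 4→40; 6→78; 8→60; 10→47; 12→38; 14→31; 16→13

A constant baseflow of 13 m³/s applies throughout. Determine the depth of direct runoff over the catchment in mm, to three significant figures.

Direct runoff: 0.0, 8.0, 27.0, 65.0, 47.0, 34.0, 25.0, 18.0, 0.0 m³/s; ΣQ_DR = 224.0 m³/s.
V = ΣQ_DR · Δt = 224.0 × 7200 s = 1.613 × 10^6 m³.
Over A = 130 km², depth = V / A = 12.4 mm.

d ≈ 12.4 mm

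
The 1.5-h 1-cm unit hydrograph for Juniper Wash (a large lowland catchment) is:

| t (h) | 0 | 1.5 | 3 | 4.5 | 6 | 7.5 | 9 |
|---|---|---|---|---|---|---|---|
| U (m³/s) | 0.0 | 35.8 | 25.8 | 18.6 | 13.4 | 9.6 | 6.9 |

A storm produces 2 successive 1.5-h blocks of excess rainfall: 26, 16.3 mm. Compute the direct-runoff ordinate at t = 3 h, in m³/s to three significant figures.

Q ≈ 125 m³/s

By discrete convolution, Q_j = Σ (P_i / 10 mm) · U_{j−i}.
At t = 3 h (j=2): Q = (26/10)·25.8 + (16.3/10)·35.8 = 125 m³/s.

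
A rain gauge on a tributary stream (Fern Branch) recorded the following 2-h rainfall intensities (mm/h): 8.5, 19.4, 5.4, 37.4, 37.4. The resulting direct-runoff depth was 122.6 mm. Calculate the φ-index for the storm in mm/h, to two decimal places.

Only the 3 blocks with intensity above φ contribute runoff: 19.4, 37.4, 37.4 mm/h.
Σ(I−φ)·Δt = d  ⇒  (19.4+37.4+37.4 − 3φ)·2 = 122.6
φ = (94.20 − 122.6/2) / 3 = 10.97 mm/h.

φ ≈ 10.97 mm/h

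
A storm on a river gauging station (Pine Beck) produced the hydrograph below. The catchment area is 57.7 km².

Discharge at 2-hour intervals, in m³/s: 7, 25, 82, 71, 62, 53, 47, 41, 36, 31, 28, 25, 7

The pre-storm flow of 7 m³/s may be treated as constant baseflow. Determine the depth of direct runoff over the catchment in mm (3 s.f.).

d ≈ 52.9 mm

Direct runoff: 0.0, 18.0, 75.0, 64.0, 55.0, 46.0, 40.0, 34.0, 29.0, 24.0, 21.0, 18.0, 0.0 m³/s; ΣQ_DR = 424.0 m³/s.
V = ΣQ_DR · Δt = 424.0 × 7200 s = 3.053 × 10^6 m³.
Over A = 57.7 km², depth = V / A = 52.9 mm.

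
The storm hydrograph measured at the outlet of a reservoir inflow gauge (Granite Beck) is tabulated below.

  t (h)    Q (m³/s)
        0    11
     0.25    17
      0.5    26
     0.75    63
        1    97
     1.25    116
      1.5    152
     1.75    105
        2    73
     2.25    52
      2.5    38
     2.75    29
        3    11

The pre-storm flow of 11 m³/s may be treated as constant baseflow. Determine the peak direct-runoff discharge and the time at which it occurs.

Subtracting baseflow gives direct-runoff ordinates: 0.0, 6.0, 15.0, 52.0, 86.0, 105.0, 141.0, 94.0, 62.0, 41.0, 27.0, 18.0, 0.0 m³/s.
The maximum is 141.0 m³/s, occurring at the reading for t = 1.5 h.

Q_p = 141.0 m³/s at t = 1.5 h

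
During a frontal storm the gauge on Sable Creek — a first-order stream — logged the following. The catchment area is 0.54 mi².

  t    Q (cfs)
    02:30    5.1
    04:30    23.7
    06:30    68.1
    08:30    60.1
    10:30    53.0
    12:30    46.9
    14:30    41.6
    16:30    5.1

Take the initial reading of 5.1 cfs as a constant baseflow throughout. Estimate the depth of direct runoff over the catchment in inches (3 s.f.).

d ≈ 1.51 in

Direct runoff: 0.0, 18.6, 63.0, 55.0, 47.9, 41.8, 36.5, 0.0 cfs; ΣQ_DR = 262.8 cfs.
V = ΣQ_DR · Δt = 262.8 × 7200 s = 1.892 × 10^6 ft³.
Over A = 0.54 mi², depth = V / A = 1.51 in.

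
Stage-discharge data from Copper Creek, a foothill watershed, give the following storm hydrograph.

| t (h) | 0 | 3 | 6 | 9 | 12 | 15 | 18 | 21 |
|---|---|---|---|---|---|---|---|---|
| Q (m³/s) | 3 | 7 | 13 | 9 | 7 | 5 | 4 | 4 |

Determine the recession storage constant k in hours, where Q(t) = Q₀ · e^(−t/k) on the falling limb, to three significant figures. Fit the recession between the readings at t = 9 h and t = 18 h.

On the falling limb, Q drops from 9 to 4 m³/s between t = 9 h and t = 18 h (Δt = 9 h).
k = −Δt / ln(Q₂/Q₁) = −9 / ln(4/9) = 11.1 h.

k ≈ 11.1 h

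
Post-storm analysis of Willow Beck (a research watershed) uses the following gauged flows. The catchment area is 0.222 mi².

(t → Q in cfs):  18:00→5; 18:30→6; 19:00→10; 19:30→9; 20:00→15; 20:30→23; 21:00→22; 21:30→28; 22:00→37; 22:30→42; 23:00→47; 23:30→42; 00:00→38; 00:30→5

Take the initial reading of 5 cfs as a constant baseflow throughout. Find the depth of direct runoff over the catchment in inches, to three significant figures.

Direct runoff: 0.0, 1.0, 5.0, 4.0, 10.0, 18.0, 17.0, 23.0, 32.0, 37.0, 42.0, 37.0, 33.0, 0.0 cfs; ΣQ_DR = 259.0 cfs.
V = ΣQ_DR · Δt = 259.0 × 1800 s = 4.662 × 10^5 ft³.
Over A = 0.222 mi², depth = V / A = 0.904 in.

d ≈ 0.904 in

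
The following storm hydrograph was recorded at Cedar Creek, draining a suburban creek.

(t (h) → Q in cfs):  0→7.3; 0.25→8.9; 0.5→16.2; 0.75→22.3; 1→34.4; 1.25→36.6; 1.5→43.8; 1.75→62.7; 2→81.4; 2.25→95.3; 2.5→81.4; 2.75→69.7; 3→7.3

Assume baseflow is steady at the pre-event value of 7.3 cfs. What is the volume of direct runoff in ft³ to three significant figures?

Direct-runoff ordinates (Q − Q_b): 0.0, 1.6, 8.9, 15.0, 27.1, 29.3, 36.5, 55.4, 74.1, 88.0, 74.1, 62.4, 0.0 cfs.
ΣQ_DR = 472.4 cfs.
With Δt = 0.25 h = 900 s, V = ΣQ_DR · Δt = 472.4 × 900 = 4.25 × 10^5 ft³.

V ≈ 4.25 × 10^5 ft³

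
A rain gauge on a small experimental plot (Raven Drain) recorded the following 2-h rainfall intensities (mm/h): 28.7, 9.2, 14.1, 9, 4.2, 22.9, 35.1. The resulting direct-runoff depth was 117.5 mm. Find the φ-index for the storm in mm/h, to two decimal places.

φ ≈ 10.51 mm/h

Only the 4 blocks with intensity above φ contribute runoff: 28.7, 14.1, 22.9, 35.1 mm/h.
Σ(I−φ)·Δt = d  ⇒  (28.7+14.1+22.9+35.1 − 4φ)·2 = 117.5
φ = (100.8 − 117.5/2) / 4 = 10.51 mm/h.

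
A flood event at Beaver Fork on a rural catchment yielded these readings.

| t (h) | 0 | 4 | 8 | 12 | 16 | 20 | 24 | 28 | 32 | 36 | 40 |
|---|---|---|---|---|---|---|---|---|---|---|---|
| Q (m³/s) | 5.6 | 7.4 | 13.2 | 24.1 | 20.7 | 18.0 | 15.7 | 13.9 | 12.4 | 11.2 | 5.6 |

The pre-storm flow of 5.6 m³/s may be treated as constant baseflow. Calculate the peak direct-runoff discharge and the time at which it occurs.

Q_p = 18.5 m³/s at t = 12 h

Subtracting baseflow gives direct-runoff ordinates: 0.0, 1.8, 7.6, 18.5, 15.1, 12.4, 10.1, 8.3, 6.8, 5.6, 0.0 m³/s.
The maximum is 18.5 m³/s, occurring at the reading for t = 12 h.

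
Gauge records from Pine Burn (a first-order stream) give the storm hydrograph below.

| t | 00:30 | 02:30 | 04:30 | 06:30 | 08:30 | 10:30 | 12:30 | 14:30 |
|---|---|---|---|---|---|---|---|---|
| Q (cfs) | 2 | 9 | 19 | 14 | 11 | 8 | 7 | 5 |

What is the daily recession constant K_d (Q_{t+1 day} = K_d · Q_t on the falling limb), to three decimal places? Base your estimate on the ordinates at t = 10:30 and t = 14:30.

Between t = 10:30 and t = 14:30 the flow falls from 8 to 5 cfs over 2×2 h = 4 h.
Per-interval ratio K = (5/8)^(1/2) = 0.7906; K_d = K^(24/2) = 0.060.

K_d ≈ 0.060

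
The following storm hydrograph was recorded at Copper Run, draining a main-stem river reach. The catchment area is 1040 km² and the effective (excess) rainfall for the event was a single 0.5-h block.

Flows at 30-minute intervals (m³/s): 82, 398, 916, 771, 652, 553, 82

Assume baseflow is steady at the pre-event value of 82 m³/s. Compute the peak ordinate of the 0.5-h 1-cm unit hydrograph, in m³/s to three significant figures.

Direct runoff: 0.0, 316.0, 834.0, 689.0, 570.0, 471.0, 0.0 m³/s; ΣQ_DR = 2880 m³/s, peak = 834.0 m³/s.
Runoff depth d = ΣQ_DR·Δt / A = 2880 × 1800 / (1040 km²) = 4.985 mm.
The 1-cm UH is the DRH scaled by (10 mm)/d, so U_p = 834.0 × 10/4.985 = 1670 m³/s.

U_p ≈ 1670 m³/s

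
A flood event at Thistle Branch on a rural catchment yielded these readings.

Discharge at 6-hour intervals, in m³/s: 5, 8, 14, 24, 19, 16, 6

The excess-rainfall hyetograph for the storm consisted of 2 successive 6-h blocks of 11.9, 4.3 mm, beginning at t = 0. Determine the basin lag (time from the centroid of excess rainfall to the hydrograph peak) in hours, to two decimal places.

Centroid of excess rainfall: t_c = Σ P_i·t̄_i / ΣP_i = 4.5926 h (block centres at 3, 9 h).
Hydrograph peak occurs at t = 18 h, so basin lag t_L = 18 − 4.5926 = 13.41 h.

t_L ≈ 13.41 h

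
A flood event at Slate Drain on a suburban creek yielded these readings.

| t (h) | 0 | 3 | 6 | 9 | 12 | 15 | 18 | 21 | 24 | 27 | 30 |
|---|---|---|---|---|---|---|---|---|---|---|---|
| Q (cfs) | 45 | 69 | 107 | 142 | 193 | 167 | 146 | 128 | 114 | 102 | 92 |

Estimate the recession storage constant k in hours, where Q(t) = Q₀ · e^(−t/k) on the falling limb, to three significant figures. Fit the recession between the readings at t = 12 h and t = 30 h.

On the falling limb, Q drops from 193 to 92 cfs between t = 12 h and t = 30 h (Δt = 18 h).
k = −Δt / ln(Q₂/Q₁) = −18 / ln(92/193) = 24.3 h.

k ≈ 24.3 h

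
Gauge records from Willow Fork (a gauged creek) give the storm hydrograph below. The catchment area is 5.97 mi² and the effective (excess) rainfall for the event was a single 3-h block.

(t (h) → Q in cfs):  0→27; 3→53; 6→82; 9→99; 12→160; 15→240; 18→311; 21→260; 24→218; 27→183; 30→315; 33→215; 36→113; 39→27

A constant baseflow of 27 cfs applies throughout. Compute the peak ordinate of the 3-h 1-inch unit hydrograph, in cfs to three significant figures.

Direct runoff: 0.0, 26.0, 55.0, 72.0, 133.0, 213.0, 284.0, 233.0, 191.0, 156.0, 288.0, 188.0, 86.0, 0.0 cfs; ΣQ_DR = 1925 cfs, peak = 288.0 cfs.
Runoff depth d = ΣQ_DR·Δt / A = 1925 × 10800 / (5.97 mi²) = 1.499 in.
The 1-inch UH is the DRH scaled by (1 in)/d, so U_p = 288.0 × 1/1.499 = 192 cfs.

U_p ≈ 192 cfs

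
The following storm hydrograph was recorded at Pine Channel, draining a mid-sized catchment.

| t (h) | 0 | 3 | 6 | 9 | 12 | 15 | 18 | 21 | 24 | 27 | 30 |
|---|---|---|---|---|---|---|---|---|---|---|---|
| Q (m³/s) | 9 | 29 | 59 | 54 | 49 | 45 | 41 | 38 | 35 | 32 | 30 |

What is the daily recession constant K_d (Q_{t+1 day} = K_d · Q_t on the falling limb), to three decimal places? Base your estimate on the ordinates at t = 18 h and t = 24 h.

K_d ≈ 0.531

Between t = 18 h and t = 24 h the flow falls from 41 to 35 m³/s over 2×3 h = 6 h.
Per-interval ratio K = (35/41)^(1/2) = 0.9239; K_d = K^(24/3) = 0.531.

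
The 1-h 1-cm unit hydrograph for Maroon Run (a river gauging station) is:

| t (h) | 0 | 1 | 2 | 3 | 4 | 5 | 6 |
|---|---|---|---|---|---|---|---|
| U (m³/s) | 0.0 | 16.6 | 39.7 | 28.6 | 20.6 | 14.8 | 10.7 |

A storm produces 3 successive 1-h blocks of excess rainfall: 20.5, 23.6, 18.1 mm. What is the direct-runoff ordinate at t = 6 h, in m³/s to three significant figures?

By discrete convolution, Q_j = Σ (P_i / 10 mm) · U_{j−i}.
At t = 6 h (j=6): Q = (20.5/10)·10.7 + (23.6/10)·14.8 + (18.1/10)·20.6 = 94.1 m³/s.

Q ≈ 94.1 m³/s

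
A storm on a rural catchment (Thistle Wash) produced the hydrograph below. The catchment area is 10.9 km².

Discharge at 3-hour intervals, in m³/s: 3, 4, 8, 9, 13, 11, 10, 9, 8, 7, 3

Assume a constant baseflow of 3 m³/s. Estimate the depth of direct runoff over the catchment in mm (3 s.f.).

d ≈ 51.5 mm

Direct runoff: 0.0, 1.0, 5.0, 6.0, 10.0, 8.0, 7.0, 6.0, 5.0, 4.0, 0.0 m³/s; ΣQ_DR = 52.00 m³/s.
V = ΣQ_DR · Δt = 52.00 × 10800 s = 5.616 × 10^5 m³.
Over A = 10.9 km², depth = V / A = 51.5 mm.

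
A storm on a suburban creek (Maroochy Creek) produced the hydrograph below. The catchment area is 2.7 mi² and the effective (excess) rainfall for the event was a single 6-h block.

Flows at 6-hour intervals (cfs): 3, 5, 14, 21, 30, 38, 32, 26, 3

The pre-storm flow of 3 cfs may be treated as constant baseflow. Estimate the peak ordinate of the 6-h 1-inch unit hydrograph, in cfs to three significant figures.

U_p ≈ 70.1 cfs

Direct runoff: 0.0, 2.0, 11.0, 18.0, 27.0, 35.0, 29.0, 23.0, 0.0 cfs; ΣQ_DR = 145.0 cfs, peak = 35.0 cfs.
Runoff depth d = ΣQ_DR·Δt / A = 145.0 × 21600 / (2.7 mi²) = 0.4993 in.
The 1-inch UH is the DRH scaled by (1 in)/d, so U_p = 35.0 × 1/0.4993 = 70.1 cfs.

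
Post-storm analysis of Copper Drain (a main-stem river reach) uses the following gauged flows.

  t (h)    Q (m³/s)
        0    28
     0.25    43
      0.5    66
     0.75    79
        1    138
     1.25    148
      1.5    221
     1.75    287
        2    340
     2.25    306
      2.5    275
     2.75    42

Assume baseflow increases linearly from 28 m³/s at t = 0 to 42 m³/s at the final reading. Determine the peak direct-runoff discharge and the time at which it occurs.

Q_p = 301.82 m³/s at t = 2 h

Subtracting baseflow gives direct-runoff ordinates: 0.00, 13.73, 35.45, 47.18, 104.91, 113.64, 185.36, 250.09, 301.82, 266.55, 234.27, 0.00 m³/s.
The maximum is 301.82 m³/s, occurring at the reading for t = 2 h.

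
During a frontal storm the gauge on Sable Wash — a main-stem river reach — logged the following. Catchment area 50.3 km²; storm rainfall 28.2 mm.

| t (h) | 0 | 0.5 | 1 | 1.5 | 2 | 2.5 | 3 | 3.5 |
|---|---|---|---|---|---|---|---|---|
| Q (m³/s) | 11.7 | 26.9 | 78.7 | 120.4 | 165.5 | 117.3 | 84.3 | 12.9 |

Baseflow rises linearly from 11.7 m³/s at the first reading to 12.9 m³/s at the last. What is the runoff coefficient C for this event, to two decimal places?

C ≈ 0.66

ΣQ_DR = 519.3 m³/s; V = ΣQ_DR·Δt = 9.347 × 10^5 m³.
Runoff depth d = V / A = 18.58 mm.
C = d / P = 18.58 / 28.2 = 0.66.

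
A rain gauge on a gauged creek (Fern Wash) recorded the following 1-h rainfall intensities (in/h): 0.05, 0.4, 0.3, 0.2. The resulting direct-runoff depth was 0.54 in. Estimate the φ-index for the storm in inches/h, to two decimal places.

Only the 3 blocks with intensity above φ contribute runoff: 0.4, 0.3, 0.2 in/h.
Σ(I−φ)·Δt = d  ⇒  (0.4+0.3+0.2 − 3φ)·1 = 0.54
φ = (0.9000 − 0.54/1) / 3 = 0.12 in/h.

φ ≈ 0.12 in/h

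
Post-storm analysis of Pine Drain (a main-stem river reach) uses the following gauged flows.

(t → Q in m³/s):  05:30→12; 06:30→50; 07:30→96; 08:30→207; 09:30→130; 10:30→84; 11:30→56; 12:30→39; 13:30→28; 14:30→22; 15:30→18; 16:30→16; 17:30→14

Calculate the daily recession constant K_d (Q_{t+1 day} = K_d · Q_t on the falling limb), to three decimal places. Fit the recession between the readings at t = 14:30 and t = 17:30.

K_d ≈ 0.027

Between t = 14:30 and t = 17:30 the flow falls from 22 to 14 m³/s over 3×1 h = 3 h.
Per-interval ratio K = (14/22)^(1/3) = 0.8601; K_d = K^(24/1) = 0.027.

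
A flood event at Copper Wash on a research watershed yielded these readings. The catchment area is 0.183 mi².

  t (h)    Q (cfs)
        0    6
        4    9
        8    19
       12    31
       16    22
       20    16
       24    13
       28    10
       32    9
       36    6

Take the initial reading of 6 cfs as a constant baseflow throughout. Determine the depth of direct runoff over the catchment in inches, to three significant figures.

Direct runoff: 0.0, 3.0, 13.0, 25.0, 16.0, 10.0, 7.0, 4.0, 3.0, 0.0 cfs; ΣQ_DR = 81.00 cfs.
V = ΣQ_DR · Δt = 81.00 × 14400 s = 1.166 × 10^6 ft³.
Over A = 0.183 mi², depth = V / A = 2.74 in.

d ≈ 2.74 in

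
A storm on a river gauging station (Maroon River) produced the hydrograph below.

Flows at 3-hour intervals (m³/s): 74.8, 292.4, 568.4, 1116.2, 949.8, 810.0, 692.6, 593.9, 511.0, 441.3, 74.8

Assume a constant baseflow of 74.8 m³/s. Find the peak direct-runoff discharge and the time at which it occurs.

Q_p = 1041.4 m³/s at t = 9 h

Subtracting baseflow gives direct-runoff ordinates: 0.0, 217.6, 493.6, 1041.4, 875.0, 735.2, 617.8, 519.1, 436.2, 366.5, 0.0 m³/s.
The maximum is 1041.4 m³/s, occurring at the reading for t = 9 h.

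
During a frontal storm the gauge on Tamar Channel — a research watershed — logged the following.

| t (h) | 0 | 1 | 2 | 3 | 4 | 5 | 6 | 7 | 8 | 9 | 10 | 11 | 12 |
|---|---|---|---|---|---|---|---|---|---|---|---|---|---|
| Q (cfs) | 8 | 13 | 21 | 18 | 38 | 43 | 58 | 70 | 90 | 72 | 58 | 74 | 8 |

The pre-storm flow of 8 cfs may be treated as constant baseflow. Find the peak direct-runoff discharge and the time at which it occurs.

Q_p = 82.0 cfs at t = 8 h

Subtracting baseflow gives direct-runoff ordinates: 0.0, 5.0, 13.0, 10.0, 30.0, 35.0, 50.0, 62.0, 82.0, 64.0, 50.0, 66.0, 0.0 cfs.
The maximum is 82.0 cfs, occurring at the reading for t = 8 h.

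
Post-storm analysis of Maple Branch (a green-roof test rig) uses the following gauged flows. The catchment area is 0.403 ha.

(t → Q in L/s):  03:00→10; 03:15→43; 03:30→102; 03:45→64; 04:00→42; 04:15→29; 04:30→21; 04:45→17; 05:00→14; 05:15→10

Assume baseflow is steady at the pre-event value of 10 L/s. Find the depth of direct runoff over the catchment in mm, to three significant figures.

Direct runoff: 0.0, 33.0, 92.0, 54.0, 32.0, 19.0, 11.0, 7.0, 4.0, 0.0 L/s; ΣQ_DR = 252.0 L/s.
V = ΣQ_DR · Δt = 252.0 × 900 s = 2.268 × 10^5 L.
Over A = 0.403 ha, depth = V / A = 56.3 mm.

d ≈ 56.3 mm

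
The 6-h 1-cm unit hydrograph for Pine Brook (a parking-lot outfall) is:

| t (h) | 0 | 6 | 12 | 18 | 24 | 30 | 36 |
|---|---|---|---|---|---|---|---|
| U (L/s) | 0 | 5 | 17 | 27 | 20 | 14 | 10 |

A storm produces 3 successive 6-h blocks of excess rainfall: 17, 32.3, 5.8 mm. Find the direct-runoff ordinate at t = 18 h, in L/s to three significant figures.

Q ≈ 104 L/s

By discrete convolution, Q_j = Σ (P_i / 10 mm) · U_{j−i}.
At t = 18 h (j=3): Q = (17/10)·27 + (32.3/10)·17 + (5.8/10)·5 = 104 L/s.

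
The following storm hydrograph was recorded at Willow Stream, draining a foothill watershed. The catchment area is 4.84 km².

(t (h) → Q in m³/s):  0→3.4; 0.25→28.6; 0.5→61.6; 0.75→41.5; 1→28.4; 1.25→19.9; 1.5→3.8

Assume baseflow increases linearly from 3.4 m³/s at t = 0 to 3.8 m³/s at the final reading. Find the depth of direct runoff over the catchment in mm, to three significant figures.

Direct runoff: 0.00, 25.13, 58.07, 37.90, 24.73, 16.17, 0.00 m³/s; ΣQ_DR = 162.0 m³/s.
V = ΣQ_DR · Δt = 162.0 × 900 s = 1.458 × 10^5 m³.
Over A = 4.84 km², depth = V / A = 30.1 mm.

d ≈ 30.1 mm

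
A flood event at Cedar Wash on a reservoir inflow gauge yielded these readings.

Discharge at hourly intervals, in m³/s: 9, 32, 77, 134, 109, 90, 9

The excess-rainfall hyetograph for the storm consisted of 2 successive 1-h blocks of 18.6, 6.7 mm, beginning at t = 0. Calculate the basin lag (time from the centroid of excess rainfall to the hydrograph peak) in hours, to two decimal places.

Centroid of excess rainfall: t_c = Σ P_i·t̄_i / ΣP_i = 0.7648 h (block centres at 0.5, 1.5 h).
Hydrograph peak occurs at t = 3 h, so basin lag t_L = 3 − 0.7648 = 2.24 h.

t_L ≈ 2.24 h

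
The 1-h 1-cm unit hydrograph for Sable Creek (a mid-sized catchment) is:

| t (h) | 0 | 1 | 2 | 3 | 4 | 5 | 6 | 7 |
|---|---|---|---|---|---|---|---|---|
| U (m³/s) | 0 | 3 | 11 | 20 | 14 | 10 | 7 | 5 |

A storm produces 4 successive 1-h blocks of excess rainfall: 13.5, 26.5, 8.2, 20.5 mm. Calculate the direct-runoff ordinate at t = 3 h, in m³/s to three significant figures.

By discrete convolution, Q_j = Σ (P_i / 10 mm) · U_{j−i}.
At t = 3 h (j=3): Q = (13.5/10)·20 + (26.5/10)·11 + (8.2/10)·3 + (20.5/10)·0 = 58.6 m³/s.

Q ≈ 58.6 m³/s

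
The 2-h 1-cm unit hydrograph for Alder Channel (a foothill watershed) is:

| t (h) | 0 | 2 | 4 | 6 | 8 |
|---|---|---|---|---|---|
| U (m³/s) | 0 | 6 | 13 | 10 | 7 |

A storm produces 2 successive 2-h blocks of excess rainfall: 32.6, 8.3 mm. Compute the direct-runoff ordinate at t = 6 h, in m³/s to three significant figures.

By discrete convolution, Q_j = Σ (P_i / 10 mm) · U_{j−i}.
At t = 6 h (j=3): Q = (32.6/10)·10 + (8.3/10)·13 = 43.4 m³/s.

Q ≈ 43.4 m³/s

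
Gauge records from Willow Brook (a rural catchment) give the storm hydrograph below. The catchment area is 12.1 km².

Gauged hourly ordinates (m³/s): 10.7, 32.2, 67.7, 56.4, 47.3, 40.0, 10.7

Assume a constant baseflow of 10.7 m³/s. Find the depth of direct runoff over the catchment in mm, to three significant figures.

Direct runoff: 0.0, 21.5, 57.0, 45.7, 36.6, 29.3, 0.0 m³/s; ΣQ_DR = 190.1 m³/s.
V = ΣQ_DR · Δt = 190.1 × 3600 s = 6.844 × 10^5 m³.
Over A = 12.1 km², depth = V / A = 56.6 mm.

d ≈ 56.6 mm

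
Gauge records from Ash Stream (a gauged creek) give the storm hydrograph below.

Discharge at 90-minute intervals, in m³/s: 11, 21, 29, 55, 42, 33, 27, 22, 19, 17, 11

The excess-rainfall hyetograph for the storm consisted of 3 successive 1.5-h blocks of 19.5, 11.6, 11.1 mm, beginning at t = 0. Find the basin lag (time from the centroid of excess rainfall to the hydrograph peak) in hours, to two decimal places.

t_L ≈ 2.55 h

Centroid of excess rainfall: t_c = Σ P_i·t̄_i / ΣP_i = 1.9514 h (block centres at 0.75, 2.25, 3.75 h).
Hydrograph peak occurs at t = 4.5 h, so basin lag t_L = 4.5 − 1.9514 = 2.55 h.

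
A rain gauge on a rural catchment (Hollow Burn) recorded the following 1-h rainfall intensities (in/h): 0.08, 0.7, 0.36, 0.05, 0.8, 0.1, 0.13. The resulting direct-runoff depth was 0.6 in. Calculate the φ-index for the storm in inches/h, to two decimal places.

φ ≈ 0.45 in/h

Only the 2 blocks with intensity above φ contribute runoff: 0.7, 0.8 in/h.
Σ(I−φ)·Δt = d  ⇒  (0.7+0.8 − 2φ)·1 = 0.6
φ = (1.500 − 0.6/1) / 2 = 0.45 in/h.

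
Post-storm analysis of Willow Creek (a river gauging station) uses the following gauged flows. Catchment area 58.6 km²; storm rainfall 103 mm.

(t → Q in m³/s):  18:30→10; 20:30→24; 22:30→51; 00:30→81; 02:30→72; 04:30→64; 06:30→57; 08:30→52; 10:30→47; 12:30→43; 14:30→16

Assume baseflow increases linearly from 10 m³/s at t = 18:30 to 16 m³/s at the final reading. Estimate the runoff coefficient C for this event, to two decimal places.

ΣQ_DR = 374.0 m³/s; V = ΣQ_DR·Δt = 2.693 × 10^6 m³.
Runoff depth d = V / A = 45.95 mm.
C = d / P = 45.95 / 103 = 0.45.

C ≈ 0.45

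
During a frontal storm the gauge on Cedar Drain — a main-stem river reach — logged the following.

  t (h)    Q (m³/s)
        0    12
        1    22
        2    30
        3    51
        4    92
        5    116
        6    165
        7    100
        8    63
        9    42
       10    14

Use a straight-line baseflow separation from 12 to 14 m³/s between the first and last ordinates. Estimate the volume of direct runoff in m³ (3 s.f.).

V ≈ 2.03 × 10^6 m³

Direct-runoff ordinates (Q − Q_b): 0.00, 9.80, 17.60, 38.40, 79.20, 103.00, 151.80, 86.60, 49.40, 28.20, 0.00 m³/s.
ΣQ_DR = 564.0 m³/s.
With Δt = 1 h = 3600 s, V = ΣQ_DR · Δt = 564.0 × 3600 = 2.03 × 10^6 m³.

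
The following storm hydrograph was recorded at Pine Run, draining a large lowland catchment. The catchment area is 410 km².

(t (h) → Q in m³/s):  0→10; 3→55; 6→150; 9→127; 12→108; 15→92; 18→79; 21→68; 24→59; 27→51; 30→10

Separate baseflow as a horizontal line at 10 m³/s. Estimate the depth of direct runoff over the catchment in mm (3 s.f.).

d ≈ 18.4 mm

Direct runoff: 0.0, 45.0, 140.0, 117.0, 98.0, 82.0, 69.0, 58.0, 49.0, 41.0, 0.0 m³/s; ΣQ_DR = 699.0 m³/s.
V = ΣQ_DR · Δt = 699.0 × 10800 s = 7.549 × 10^6 m³.
Over A = 410 km², depth = V / A = 18.4 mm.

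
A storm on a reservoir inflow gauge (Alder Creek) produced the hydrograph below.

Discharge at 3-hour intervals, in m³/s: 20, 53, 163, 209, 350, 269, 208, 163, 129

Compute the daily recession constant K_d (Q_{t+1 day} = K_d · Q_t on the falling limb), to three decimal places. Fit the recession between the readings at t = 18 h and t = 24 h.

K_d ≈ 0.148

Between t = 18 h and t = 24 h the flow falls from 208 to 129 m³/s over 2×3 h = 6 h.
Per-interval ratio K = (129/208)^(1/2) = 0.7875; K_d = K^(24/3) = 0.148.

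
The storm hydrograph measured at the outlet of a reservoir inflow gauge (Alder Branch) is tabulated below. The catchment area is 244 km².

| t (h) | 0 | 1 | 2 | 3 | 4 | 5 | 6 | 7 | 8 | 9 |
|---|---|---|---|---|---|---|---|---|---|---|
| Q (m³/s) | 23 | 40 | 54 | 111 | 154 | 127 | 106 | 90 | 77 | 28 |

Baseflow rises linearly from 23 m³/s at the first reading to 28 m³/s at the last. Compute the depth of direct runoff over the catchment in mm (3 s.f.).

d ≈ 8.19 mm

Direct runoff: 0.00, 16.44, 29.89, 86.33, 128.78, 101.22, 79.67, 63.11, 49.56, 0.00 m³/s; ΣQ_DR = 555.0 m³/s.
V = ΣQ_DR · Δt = 555.0 × 3600 s = 1.998 × 10^6 m³.
Over A = 244 km², depth = V / A = 8.19 mm.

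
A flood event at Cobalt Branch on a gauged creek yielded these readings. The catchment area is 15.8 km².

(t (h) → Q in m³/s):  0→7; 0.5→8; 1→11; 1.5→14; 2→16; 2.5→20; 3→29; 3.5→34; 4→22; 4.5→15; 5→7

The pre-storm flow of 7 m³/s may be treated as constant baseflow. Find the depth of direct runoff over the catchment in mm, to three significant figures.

d ≈ 12.1 mm

Direct runoff: 0.0, 1.0, 4.0, 7.0, 9.0, 13.0, 22.0, 27.0, 15.0, 8.0, 0.0 m³/s; ΣQ_DR = 106.0 m³/s.
V = ΣQ_DR · Δt = 106.0 × 1800 s = 1.908 × 10^5 m³.
Over A = 15.8 km², depth = V / A = 12.1 mm.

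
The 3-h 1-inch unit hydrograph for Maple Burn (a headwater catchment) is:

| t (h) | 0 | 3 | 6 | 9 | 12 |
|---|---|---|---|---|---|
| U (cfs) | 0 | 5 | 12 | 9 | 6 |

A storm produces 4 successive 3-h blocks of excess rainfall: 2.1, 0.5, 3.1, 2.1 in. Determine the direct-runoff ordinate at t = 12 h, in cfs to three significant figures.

By discrete convolution, Q_j = Σ (P_i / 1 in) · U_{j−i}.
At t = 12 h (j=4): Q = (2.1/1)·6 + (0.5/1)·9 + (3.1/1)·12 + (2.1/1)·5 = 64.8 cfs.

Q ≈ 64.8 cfs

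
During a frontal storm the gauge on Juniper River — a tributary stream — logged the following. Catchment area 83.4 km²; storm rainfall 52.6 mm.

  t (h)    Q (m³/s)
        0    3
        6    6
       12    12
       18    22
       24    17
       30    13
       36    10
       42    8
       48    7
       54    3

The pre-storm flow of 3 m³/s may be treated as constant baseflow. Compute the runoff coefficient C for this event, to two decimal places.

C ≈ 0.35

ΣQ_DR = 71.00 m³/s; V = ΣQ_DR·Δt = 1.534 × 10^6 m³.
Runoff depth d = V / A = 18.39 mm.
C = d / P = 18.39 / 52.6 = 0.35.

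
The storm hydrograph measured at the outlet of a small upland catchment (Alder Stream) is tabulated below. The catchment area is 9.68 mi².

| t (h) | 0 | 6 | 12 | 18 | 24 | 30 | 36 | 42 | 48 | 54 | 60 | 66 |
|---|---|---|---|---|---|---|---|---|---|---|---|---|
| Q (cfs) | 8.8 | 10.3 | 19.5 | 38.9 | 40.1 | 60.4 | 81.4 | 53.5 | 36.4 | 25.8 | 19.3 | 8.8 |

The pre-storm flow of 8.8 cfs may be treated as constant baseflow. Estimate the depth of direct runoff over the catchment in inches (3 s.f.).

d ≈ 0.286 in

Direct runoff: 0.0, 1.5, 10.7, 30.1, 31.3, 51.6, 72.6, 44.7, 27.6, 17.0, 10.5, 0.0 cfs; ΣQ_DR = 297.6 cfs.
V = ΣQ_DR · Δt = 297.6 × 21600 s = 6.428 × 10^6 ft³.
Over A = 9.68 mi², depth = V / A = 0.286 in.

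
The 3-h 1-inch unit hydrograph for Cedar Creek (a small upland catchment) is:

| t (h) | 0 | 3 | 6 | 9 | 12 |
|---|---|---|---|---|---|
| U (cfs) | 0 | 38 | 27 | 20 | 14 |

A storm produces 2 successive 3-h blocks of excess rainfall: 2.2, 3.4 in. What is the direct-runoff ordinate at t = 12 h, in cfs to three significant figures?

Q ≈ 98.8 cfs

By discrete convolution, Q_j = Σ (P_i / 1 in) · U_{j−i}.
At t = 12 h (j=4): Q = (2.2/1)·14 + (3.4/1)·20 = 98.8 cfs.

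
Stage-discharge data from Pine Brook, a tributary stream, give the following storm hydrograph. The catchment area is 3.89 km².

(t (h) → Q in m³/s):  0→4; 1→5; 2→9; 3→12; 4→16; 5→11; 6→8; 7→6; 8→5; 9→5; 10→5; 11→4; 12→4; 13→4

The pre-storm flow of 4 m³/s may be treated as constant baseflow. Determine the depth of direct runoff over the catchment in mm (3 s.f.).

d ≈ 38.9 mm

Direct runoff: 0.0, 1.0, 5.0, 8.0, 12.0, 7.0, 4.0, 2.0, 1.0, 1.0, 1.0, 0.0, 0.0, 0.0 m³/s; ΣQ_DR = 42.00 m³/s.
V = ΣQ_DR · Δt = 42.00 × 3600 s = 1.512 × 10^5 m³.
Over A = 3.89 km², depth = V / A = 38.9 mm.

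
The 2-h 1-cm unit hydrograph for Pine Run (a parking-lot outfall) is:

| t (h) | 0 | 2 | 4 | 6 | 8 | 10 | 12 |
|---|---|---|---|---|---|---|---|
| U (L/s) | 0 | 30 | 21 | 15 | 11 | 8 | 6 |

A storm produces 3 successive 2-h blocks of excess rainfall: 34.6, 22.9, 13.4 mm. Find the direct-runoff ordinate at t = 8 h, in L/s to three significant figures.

Q ≈ 101 L/s

By discrete convolution, Q_j = Σ (P_i / 10 mm) · U_{j−i}.
At t = 8 h (j=4): Q = (34.6/10)·11 + (22.9/10)·15 + (13.4/10)·21 = 101 L/s.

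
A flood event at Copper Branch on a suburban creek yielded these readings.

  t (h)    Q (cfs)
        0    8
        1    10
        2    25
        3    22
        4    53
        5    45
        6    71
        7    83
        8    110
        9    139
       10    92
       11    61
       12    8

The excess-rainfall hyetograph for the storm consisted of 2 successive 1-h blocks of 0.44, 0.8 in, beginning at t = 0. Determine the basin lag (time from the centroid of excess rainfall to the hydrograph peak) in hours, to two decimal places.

Centroid of excess rainfall: t_c = Σ P_i·t̄_i / ΣP_i = 1.1452 h (block centres at 0.5, 1.5 h).
Hydrograph peak occurs at t = 9 h, so basin lag t_L = 9 − 1.1452 = 7.85 h.

t_L ≈ 7.85 h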